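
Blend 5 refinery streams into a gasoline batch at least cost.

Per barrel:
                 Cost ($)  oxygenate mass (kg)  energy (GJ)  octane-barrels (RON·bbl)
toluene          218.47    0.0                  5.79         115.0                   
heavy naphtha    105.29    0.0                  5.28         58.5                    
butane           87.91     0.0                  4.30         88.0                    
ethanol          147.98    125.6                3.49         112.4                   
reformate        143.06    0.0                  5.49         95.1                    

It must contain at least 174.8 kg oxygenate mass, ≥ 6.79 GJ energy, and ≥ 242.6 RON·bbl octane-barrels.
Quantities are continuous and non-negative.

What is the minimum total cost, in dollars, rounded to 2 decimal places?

$292.03

Let x1 = barrels of toluene, x2 = barrels of heavy naphtha, x3 = barrels of butane, x4 = barrels of ethanol, x5 = barrels of reformate.
Minimise 218.47x1 + 105.29x2 + 87.91x3 + 147.98x4 + 143.06x5 subject to:
  125.6x4 ≥ 174.8   (oxygenate mass)
  5.79x1 + 5.28x2 + 4.3x3 + 3.49x4 + 5.49x5 ≥ 6.79   (energy)
  115x1 + 58.5x2 + 88x3 + 112.4x4 + 95.1x5 ≥ 242.6   (octane-barrels)
  x1, x2, x3, x4, x5 ≥ 0.
The minimum-cost mix takes nothing from toluene, heavy naphtha, reformate — only butane, ethanol. There the oxygenate mass and octane-barrels constraints are tight.
That vertex is x3 = 0.97921, x4 = 1.3917.
Objective = 87.91·0.97921 + 147.98·1.3917 = 292.0261.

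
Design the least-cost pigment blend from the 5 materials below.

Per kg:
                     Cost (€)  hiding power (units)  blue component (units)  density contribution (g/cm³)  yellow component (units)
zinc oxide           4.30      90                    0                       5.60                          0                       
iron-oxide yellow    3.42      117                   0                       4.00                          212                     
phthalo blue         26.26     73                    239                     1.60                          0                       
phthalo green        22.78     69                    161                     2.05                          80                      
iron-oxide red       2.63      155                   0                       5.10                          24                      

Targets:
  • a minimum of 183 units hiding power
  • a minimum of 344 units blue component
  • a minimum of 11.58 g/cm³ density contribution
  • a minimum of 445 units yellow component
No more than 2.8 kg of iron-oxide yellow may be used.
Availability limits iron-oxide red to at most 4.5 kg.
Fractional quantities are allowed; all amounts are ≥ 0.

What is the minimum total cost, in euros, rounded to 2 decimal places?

Treat it as an LP. Let x1 = kg of zinc oxide, x2 = kg of iron-oxide yellow, x3 = kg of phthalo blue, x4 = kg of phthalo green, x5 = kg of iron-oxide red.
min 4.3x1 + 3.42x2 + 26.26x3 + 22.78x4 + 2.63x5 subject to:
  90x1 + 117x2 + 73x3 + 69x4 + 155x5 ≥ 183   (hiding power)
  239x3 + 161x4 ≥ 344   (blue component)
  5.6x1 + 4x2 + 1.6x3 + 2.05x4 + 5.1x5 ≥ 11.58   (density contribution)
  212x2 + 80x4 + 24x5 ≥ 445   (yellow component)
  x2 ≤ 2.8
  x5 ≤ 4.5
  x1, x2, x3, x4, x5 ≥ 0.
At the optimum only iron-oxide yellow, phthalo blue, iron-oxide red are positive (zinc oxide, phthalo green = 0). There the blue component, density contribution, yellow component constraints are tight.
Solving gives x2 = 2.0776, x3 = 1.4393, x5 = 0.18954.
Total cost: 3.42·2.0776 + 26.26·1.4393 + 2.63·0.18954 = 45.3999.

€45.40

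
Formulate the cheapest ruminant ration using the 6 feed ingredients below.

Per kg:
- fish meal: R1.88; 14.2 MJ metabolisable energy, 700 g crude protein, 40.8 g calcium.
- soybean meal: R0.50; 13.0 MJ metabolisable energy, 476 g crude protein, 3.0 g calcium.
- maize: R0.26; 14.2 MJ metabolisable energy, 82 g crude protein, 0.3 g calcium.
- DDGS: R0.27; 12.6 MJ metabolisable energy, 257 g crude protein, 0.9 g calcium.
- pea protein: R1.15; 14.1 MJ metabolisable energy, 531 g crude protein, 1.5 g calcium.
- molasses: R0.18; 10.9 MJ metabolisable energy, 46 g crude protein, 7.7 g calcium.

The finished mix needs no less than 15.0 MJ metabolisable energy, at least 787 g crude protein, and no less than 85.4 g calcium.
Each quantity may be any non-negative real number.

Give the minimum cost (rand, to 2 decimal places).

Set it up as a linear program. Let x1 = kg of fish meal, x2 = kg of soybean meal, x3 = kg of maize, x4 = kg of DDGS, x5 = kg of pea protein, x6 = kg of molasses.
min 1.88x1 + 0.5x2 + 0.26x3 + 0.27x4 + 1.15x5 + 0.18x6 subject to:
  14.2x1 + 13x2 + 14.2x3 + 12.6x4 + 14.1x5 + 10.9x6 ≥ 15   (metabolisable energy)
  700x1 + 476x2 + 82x3 + 257x4 + 531x5 + 46x6 ≥ 787   (crude protein)
  40.8x1 + 3x2 + 0.3x3 + 0.9x4 + 1.5x5 + 7.7x6 ≥ 85.4   (calcium)
  x1, x2, x3, x4, x5, x6 ≥ 0.
The cheapest feasible vertex uses only soybean meal, molasses; fish meal, maize, DDGS, pea protein are not used. The crude protein and calcium requirements are met with equality.
That vertex is x2 = 0.6043, x6 = 10.86.
Cost = 0.5·0.6043 + 0.18·10.86 = 2.2570.

R2.26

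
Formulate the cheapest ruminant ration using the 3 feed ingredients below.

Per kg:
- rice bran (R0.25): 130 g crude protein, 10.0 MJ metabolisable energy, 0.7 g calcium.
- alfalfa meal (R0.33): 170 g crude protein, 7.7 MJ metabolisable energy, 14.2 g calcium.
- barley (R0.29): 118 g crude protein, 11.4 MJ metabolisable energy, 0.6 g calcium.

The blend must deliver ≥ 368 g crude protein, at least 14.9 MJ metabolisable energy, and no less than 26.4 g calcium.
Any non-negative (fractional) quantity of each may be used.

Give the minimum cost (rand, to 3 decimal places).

Let x1 = kg of rice bran, x2 = kg of alfalfa meal, x3 = kg of barley.
Minimize 0.25x1 + 0.33x2 + 0.29x3 with:
  130x1 + 170x2 + 118x3 ≥ 368   (crude protein)
  10x1 + 7.7x2 + 11.4x3 ≥ 14.9   (metabolisable energy)
  0.7x1 + 14.2x2 + 0.6x3 ≥ 26.4   (calcium)
  x1, x2, x3 ≥ 0.
The optimal basis is {rice bran, alfalfa meal}; barley drops out. Binding constraints: crude protein and calcium.
Optimal quantities: rice bran = 0.4271 kg, alfalfa meal = 1.838 kg.
Total cost: 0.25·0.4271 + 0.33·1.838 = 0.71332.

R0.713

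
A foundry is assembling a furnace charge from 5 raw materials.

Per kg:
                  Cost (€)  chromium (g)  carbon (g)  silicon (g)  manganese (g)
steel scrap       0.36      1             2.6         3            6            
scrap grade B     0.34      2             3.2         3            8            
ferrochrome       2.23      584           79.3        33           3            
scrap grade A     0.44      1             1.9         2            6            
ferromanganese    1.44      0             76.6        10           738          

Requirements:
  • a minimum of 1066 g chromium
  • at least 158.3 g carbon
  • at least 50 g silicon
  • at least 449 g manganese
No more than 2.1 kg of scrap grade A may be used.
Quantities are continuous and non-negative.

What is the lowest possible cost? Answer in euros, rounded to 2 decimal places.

Let x1 = kg of steel scrap, x2 = kg of scrap grade B, x3 = kg of ferrochrome, x4 = kg of scrap grade A, x5 = kg of ferromanganese.
Minimize 0.36x1 + 0.34x2 + 2.23x3 + 0.44x4 + 1.44x5 s.t.:
  1x1 + 2x2 + 584x3 + 1x4 ≥ 1066   (chromium)
  2.6x1 + 3.2x2 + 79.3x3 + 1.9x4 + 76.6x5 ≥ 158.3   (carbon)
  3x1 + 3x2 + 33x3 + 2x4 + 10x5 ≥ 50   (silicon)
  6x1 + 8x2 + 3x3 + 6x4 + 738x5 ≥ 449   (manganese)
  x4 ≤ 2.1
  x1, x2, x3, x4, x5 ≥ 0.
The cheapest feasible vertex uses only ferrochrome, ferromanganese; steel scrap, scrap grade B, scrap grade A are not used. There the chromium and manganese constraints are tight.
Solving gives x3 = 1.825, x5 = 0.601.
Total cost: 2.23·1.825 + 1.44·0.601 = 4.9352.

€4.94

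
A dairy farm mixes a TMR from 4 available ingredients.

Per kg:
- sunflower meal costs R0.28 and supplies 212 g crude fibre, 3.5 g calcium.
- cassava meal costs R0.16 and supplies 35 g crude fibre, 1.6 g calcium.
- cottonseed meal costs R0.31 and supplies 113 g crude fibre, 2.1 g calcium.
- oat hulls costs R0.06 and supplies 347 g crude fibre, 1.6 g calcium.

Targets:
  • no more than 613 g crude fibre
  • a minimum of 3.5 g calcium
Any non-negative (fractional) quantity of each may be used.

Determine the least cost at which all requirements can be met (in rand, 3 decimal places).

R0.171

Let x1 = kg of sunflower meal, x2 = kg of cassava meal, x3 = kg of cottonseed meal, x4 = kg of oat hulls.
min 0.28x1 + 0.16x2 + 0.31x3 + 0.06x4 s.t.:
  212x1 + 35x2 + 113x3 + 347x4 ≤ 613   (crude fibre)
  3.5x1 + 1.6x2 + 2.1x3 + 1.6x4 ≥ 3.5   (calcium)
  x1, x2, x3, x4 ≥ 0.
The minimum-cost mix takes nothing from cassava meal, cottonseed meal — only sunflower meal, oat hulls. The crude fibre and calcium requirements are met with equality.
So sunflower meal = 0.267 kg, oat hulls = 1.603 kg.
Objective = 0.28·0.267 + 0.06·1.603 = 0.17094.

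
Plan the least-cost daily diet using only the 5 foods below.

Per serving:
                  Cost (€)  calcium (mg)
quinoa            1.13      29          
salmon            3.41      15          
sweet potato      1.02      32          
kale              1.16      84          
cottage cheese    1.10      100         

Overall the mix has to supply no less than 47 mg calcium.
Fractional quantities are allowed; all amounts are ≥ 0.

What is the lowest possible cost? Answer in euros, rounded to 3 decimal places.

Set it up as a linear program. Let x1 = servings of quinoa, x2 = servings of salmon, x3 = servings of sweet potato, x4 = servings of kale, x5 = servings of cottage cheese.
min 1.13x1 + 3.41x2 + 1.02x3 + 1.16x4 + 1.1x5 subject to:
  29x1 + 15x2 + 32x3 + 84x4 + 100x5 ≥ 47   (calcium)
  x1, x2, x3, x4, x5 ≥ 0.
The cheapest feasible vertex uses only cottage cheese; quinoa, salmon, sweet potato, kale are not used. The calcium requirement is met with equality.
So cottage cheese = 0.47 servings.
Hence cost = 1.1·0.47 = €0.51700.

€0.517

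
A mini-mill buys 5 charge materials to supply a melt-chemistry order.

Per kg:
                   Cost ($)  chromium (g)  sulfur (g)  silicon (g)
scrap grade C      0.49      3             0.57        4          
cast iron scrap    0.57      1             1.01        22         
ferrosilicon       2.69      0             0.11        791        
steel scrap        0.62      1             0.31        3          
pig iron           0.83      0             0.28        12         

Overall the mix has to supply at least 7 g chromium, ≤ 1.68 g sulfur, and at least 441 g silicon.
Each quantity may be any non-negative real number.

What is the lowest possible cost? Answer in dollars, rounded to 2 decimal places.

This is a linear program. Let x1 = kg of scrap grade C, x2 = kg of cast iron scrap, x3 = kg of ferrosilicon, x4 = kg of steel scrap, x5 = kg of pig iron.
Minimize 0.49x1 + 0.57x2 + 2.69x3 + 0.62x4 + 0.83x5 with:
  3x1 + 1x2 + 1x4 ≥ 7   (chromium)
  0.57x1 + 1.01x2 + 0.11x3 + 0.31x4 + 0.28x5 ≤ 1.68   (sulfur)
  4x1 + 22x2 + 791x3 + 3x4 + 12x5 ≥ 441   (silicon)
  x1, x2, x3, x4, x5 ≥ 0.
The cheapest feasible vertex uses only scrap grade C, ferrosilicon; cast iron scrap, steel scrap, pig iron are not used. Binding constraints: chromium and silicon.
So scrap grade C = 2.333 kg, ferrosilicon = 0.5457 kg.
Objective = 0.49·2.333 + 2.69·0.5457 = 2.6111.

$2.61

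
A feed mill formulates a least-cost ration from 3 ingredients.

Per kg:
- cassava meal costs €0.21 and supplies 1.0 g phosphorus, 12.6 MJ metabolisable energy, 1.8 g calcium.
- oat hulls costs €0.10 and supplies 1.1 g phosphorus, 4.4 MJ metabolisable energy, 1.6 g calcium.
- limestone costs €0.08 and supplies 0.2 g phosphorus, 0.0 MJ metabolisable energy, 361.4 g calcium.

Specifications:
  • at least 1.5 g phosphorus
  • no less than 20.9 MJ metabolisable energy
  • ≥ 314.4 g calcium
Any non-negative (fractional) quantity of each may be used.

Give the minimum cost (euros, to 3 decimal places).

€0.417

Let x1 = kg of cassava meal, x2 = kg of oat hulls, x3 = kg of limestone.
Minimize 0.21x1 + 0.1x2 + 0.08x3 s.t.:
  1x1 + 1.1x2 + 0.2x3 ≥ 1.5   (phosphorus)
  12.6x1 + 4.4x2 ≥ 20.9   (metabolisable energy)
  1.8x1 + 1.6x2 + 361.4x3 ≥ 314.4   (calcium)
  x1, x2, x3 ≥ 0.
The minimum-cost mix takes nothing from oat hulls — only cassava meal, limestone. The metabolisable energy and calcium requirements are met with equality.
Solving gives x1 = 1.659, x3 = 0.8617.
Cost = 0.21·1.659 + 0.08·0.8617 = 0.41733.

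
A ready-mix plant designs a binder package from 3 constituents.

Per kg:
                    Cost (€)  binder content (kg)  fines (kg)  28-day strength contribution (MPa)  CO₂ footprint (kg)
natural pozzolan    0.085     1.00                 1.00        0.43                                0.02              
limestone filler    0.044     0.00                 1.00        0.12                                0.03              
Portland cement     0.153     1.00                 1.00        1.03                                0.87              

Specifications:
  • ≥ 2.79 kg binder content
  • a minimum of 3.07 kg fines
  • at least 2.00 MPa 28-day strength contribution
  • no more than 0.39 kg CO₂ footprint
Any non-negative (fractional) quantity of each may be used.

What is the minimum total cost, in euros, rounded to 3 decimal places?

Let x1 = kg of natural pozzolan, x2 = kg of limestone filler, x3 = kg of Portland cement.
Minimise 0.085x1 + 0.044x2 + 0.153x3 subject to:
  1x1 + 1x3 ≥ 2.79   (binder content)
  1x1 + 1x2 + 1x3 ≥ 3.07   (fines)
  0.43x1 + 0.12x2 + 1.03x3 ≥ 2   (28-day strength contribution)
  0.02x1 + 0.03x2 + 0.87x3 ≤ 0.39   (CO₂ footprint)
  x1, x2, x3 ≥ 0.
The optimal basis is {natural pozzolan, Portland cement}; limestone filler drops out. There the 28-day strength contribution and CO₂ footprint constraints are tight.
Optimal quantities: natural pozzolan = 3.786 kg, Portland cement = 0.3612 kg.
Total cost: 0.085·3.786 + 0.153·0.3612 = 0.37707.

€0.377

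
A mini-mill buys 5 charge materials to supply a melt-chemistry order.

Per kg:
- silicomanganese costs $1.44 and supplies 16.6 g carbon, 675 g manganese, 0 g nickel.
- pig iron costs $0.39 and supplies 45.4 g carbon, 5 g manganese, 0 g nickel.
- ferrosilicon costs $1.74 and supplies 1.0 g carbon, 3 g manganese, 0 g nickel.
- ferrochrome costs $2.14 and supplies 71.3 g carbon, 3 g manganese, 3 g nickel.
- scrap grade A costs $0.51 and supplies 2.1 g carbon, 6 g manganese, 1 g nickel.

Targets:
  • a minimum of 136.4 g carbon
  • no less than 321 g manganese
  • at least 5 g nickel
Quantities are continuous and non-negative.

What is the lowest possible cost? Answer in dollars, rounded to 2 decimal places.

Let x1 = kg of silicomanganese, x2 = kg of pig iron, x3 = kg of ferrosilicon, x4 = kg of ferrochrome, x5 = kg of scrap grade A.
Minimise 1.44x1 + 0.39x2 + 1.74x3 + 2.14x4 + 0.51x5 with:
  16.6x1 + 45.4x2 + 1x3 + 71.3x4 + 2.1x5 ≥ 136.4   (carbon)
  675x1 + 5x2 + 3x3 + 3x4 + 6x5 ≥ 321   (manganese)
  3x4 + 1x5 ≥ 5   (nickel)
  x1, x2, x3, x4, x5 ≥ 0.
The cheapest feasible vertex uses only silicomanganese, pig iron, scrap grade A; ferrosilicon, ferrochrome are not used. There the carbon, manganese, nickel constraints are tight.
That vertex is x1 = 0.4117, x2 = 2.623, x5 = 5.
Objective = 1.44·0.4117 + 0.39·2.623 + 0.51·5 = 4.1658.

$4.17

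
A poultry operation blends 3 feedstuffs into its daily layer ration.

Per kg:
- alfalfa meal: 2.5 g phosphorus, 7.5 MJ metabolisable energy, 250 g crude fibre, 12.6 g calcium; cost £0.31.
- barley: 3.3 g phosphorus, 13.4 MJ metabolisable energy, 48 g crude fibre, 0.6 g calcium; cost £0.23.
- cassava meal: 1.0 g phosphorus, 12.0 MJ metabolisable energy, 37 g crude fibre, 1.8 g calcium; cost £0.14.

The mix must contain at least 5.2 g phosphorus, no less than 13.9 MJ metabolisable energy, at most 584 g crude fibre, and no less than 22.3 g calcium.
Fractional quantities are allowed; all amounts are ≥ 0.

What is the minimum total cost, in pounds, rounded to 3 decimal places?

Set it up as a linear program. Let x1 = kg of alfalfa meal, x2 = kg of barley, x3 = kg of cassava meal.
min 0.31x1 + 0.23x2 + 0.14x3 subject to:
  2.5x1 + 3.3x2 + 1x3 ≥ 5.2   (phosphorus)
  7.5x1 + 13.4x2 + 12x3 ≥ 13.9   (metabolisable energy)
  250x1 + 48x2 + 37x3 ≤ 584   (crude fibre)
  12.6x1 + 0.6x2 + 1.8x3 ≥ 22.3   (calcium)
  x1, x2, x3 ≥ 0.
The cheapest feasible vertex uses only alfalfa meal, barley; cassava meal is not used. Binding constraints: phosphorus and calcium.
So alfalfa meal = 1.758 kg, barley = 0.2438 kg.
Objective = 0.31·1.758 + 0.23·0.2438 = 0.60105.

£0.601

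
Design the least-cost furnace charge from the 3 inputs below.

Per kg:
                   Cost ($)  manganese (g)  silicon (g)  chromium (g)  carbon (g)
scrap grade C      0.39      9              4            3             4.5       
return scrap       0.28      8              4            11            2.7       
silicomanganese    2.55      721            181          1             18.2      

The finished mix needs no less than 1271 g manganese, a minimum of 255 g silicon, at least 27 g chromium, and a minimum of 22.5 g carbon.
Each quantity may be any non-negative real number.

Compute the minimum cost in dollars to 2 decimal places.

This is a linear program. Let x1 = kg of scrap grade C, x2 = kg of return scrap, x3 = kg of silicomanganese.
Minimize 0.39x1 + 0.28x2 + 2.55x3 subject to:
  9x1 + 8x2 + 721x3 ≥ 1271   (manganese)
  4x1 + 4x2 + 181x3 ≥ 255   (silicon)
  3x1 + 11x2 + 1x3 ≥ 27   (chromium)
  4.5x1 + 2.7x2 + 18.2x3 ≥ 22.5   (carbon)
  x1, x2, x3 ≥ 0.
The cheapest feasible vertex uses only return scrap, silicomanganese; scrap grade C is not used. Binding constraints: manganese and chromium.
So return scrap = 2.297 kg, silicomanganese = 1.737 kg.
Cost = 0.28·2.297 + 2.55·1.737 = 5.0725.

$5.07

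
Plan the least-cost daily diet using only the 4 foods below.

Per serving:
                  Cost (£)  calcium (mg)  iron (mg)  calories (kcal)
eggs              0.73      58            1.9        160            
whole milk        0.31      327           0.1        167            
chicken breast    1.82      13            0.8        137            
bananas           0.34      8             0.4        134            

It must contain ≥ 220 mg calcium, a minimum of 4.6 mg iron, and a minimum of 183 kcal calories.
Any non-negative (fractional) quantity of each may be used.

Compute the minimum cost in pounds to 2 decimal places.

Let x1 = servings of eggs, x2 = servings of whole milk, x3 = servings of chicken breast, x4 = servings of bananas.
Minimise 0.73x1 + 0.31x2 + 1.82x3 + 0.34x4 subject to:
  58x1 + 327x2 + 13x3 + 8x4 ≥ 220   (calcium)
  1.9x1 + 0.1x2 + 0.8x3 + 0.4x4 ≥ 4.6   (iron)
  160x1 + 167x2 + 137x3 + 134x4 ≥ 183   (calories)
  x1, x2, x3, x4 ≥ 0.
The cheapest feasible vertex uses only eggs, whole milk; chicken breast, bananas are not used. Binding constraints: calcium and iron.
That vertex is x1 = 2.408, x2 = 0.2457.
Hence cost = 0.73·2.408 + 0.31·0.2457 = £1.8340.

£1.83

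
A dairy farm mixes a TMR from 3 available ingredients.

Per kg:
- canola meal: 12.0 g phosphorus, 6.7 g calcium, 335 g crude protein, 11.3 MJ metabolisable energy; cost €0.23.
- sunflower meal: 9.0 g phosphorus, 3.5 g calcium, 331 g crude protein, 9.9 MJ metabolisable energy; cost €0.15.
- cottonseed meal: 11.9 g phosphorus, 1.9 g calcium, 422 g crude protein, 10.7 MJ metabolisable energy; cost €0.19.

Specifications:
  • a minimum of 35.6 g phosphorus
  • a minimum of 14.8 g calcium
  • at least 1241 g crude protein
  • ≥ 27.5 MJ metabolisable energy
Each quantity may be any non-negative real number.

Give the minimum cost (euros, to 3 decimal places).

Let x1 = kg of canola meal, x2 = kg of sunflower meal, x3 = kg of cottonseed meal.
Minimize 0.23x1 + 0.15x2 + 0.19x3 subject to:
  12x1 + 9x2 + 11.9x3 ≥ 35.6   (phosphorus)
  6.7x1 + 3.5x2 + 1.9x3 ≥ 14.8   (calcium)
  335x1 + 331x2 + 422x3 ≥ 1241   (crude protein)
  11.3x1 + 9.9x2 + 10.7x3 ≥ 27.5   (metabolisable energy)
  x1, x2, x3 ≥ 0.
The optimal basis is {canola meal, sunflower meal}; cottonseed meal drops out. The phosphorus and calcium requirements are met with equality.
Optimal quantities: canola meal = 0.4699 kg, sunflower meal = 3.329 kg.
Cost = 0.23·0.4699 + 0.15·3.329 = 0.60743.

€0.607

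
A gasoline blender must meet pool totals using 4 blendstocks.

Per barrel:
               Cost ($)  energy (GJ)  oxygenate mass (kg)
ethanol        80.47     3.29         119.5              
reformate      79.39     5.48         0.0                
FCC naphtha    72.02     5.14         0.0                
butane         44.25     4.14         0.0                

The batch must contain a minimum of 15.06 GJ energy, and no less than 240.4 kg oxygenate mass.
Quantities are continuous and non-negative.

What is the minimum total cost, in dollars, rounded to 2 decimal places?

$252.11

Set it up as a linear program. Let x1 = barrels of ethanol, x2 = barrels of reformate, x3 = barrels of FCC naphtha, x4 = barrels of butane.
min 80.47x1 + 79.39x2 + 72.02x3 + 44.25x4 with:
  3.29x1 + 5.48x2 + 5.14x3 + 4.14x4 ≥ 15.06   (energy)
  119.5x1 ≥ 240.4   (oxygenate mass)
  x1, x2, x3, x4 ≥ 0.
The optimal basis is {ethanol, butane}; reformate, FCC naphtha drop out. There the energy and oxygenate mass constraints are tight.
So ethanol = 2.0117 barrels, butane = 2.039 barrels.
Objective = 80.47·2.0117 + 44.25·2.039 = 252.1072.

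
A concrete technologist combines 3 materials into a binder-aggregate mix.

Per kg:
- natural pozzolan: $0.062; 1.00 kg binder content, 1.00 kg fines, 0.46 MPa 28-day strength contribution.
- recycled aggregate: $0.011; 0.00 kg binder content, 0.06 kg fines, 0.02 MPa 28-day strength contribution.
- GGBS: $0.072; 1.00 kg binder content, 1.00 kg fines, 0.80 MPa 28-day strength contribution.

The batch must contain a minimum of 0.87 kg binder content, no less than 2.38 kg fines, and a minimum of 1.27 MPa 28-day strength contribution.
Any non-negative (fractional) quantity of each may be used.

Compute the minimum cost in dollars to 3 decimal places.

$0.153

Let x1 = kg of natural pozzolan, x2 = kg of recycled aggregate, x3 = kg of GGBS.
min 0.062x1 + 0.011x2 + 0.072x3 subject to:
  1x1 + 1x3 ≥ 0.87   (binder content)
  1x1 + 0.06x2 + 1x3 ≥ 2.38   (fines)
  0.46x1 + 0.02x2 + 0.8x3 ≥ 1.27   (28-day strength contribution)
  x1, x2, x3 ≥ 0.
The cheapest feasible vertex uses only natural pozzolan, GGBS; recycled aggregate is not used. There the fines and 28-day strength contribution constraints are tight.
Solving gives x1 = 1.865, x3 = 0.5153.
Hence cost = 0.062·1.865 + 0.072·0.5153 = $0.15273.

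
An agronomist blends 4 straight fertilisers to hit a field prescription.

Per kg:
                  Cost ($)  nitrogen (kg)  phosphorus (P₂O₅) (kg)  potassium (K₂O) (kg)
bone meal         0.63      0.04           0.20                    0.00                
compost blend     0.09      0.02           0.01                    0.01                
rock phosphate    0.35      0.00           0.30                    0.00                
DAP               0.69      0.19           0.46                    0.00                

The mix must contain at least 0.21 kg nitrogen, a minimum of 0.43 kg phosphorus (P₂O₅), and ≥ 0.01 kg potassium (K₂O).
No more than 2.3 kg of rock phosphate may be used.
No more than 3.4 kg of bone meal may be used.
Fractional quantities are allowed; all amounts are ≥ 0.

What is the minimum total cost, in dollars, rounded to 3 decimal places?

Let x1 = kg of bone meal, x2 = kg of compost blend, x3 = kg of rock phosphate, x4 = kg of DAP.
Minimize 0.63x1 + 0.09x2 + 0.35x3 + 0.69x4 with:
  0.04x1 + 0.02x2 + 0.19x4 ≥ 0.21   (nitrogen)
  0.2x1 + 0.01x2 + 0.3x3 + 0.46x4 ≥ 0.43   (phosphorus (P₂O₅))
  0.01x2 ≥ 0.01   (potassium (K₂O))
  x3 ≤ 2.3
  x1 ≤ 3.4
  x1, x2, x3, x4 ≥ 0.
The cheapest feasible vertex uses only compost blend, DAP; bone meal, rock phosphate are not used. Binding constraints: nitrogen and potassium (K₂O).
So compost blend = 1 kg, DAP = 1 kg.
Total cost: 0.09·1 + 0.69·1 = 0.78000.

$0.780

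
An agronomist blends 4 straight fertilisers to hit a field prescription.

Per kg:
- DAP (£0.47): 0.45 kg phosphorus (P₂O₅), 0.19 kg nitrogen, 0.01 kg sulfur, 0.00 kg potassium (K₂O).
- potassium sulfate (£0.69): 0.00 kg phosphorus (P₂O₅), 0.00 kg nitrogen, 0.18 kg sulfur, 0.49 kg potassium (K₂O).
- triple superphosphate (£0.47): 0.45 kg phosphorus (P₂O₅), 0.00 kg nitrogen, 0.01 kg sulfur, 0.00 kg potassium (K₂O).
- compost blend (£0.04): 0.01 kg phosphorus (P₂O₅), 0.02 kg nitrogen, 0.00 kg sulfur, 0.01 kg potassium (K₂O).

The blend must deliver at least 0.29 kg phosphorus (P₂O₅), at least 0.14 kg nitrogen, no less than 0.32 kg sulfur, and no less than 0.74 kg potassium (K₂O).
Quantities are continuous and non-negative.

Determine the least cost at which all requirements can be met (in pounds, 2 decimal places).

£1.54

Let x1 = kg of DAP, x2 = kg of potassium sulfate, x3 = kg of triple superphosphate, x4 = kg of compost blend.
Minimize 0.47x1 + 0.69x2 + 0.47x3 + 0.04x4 s.t.:
  0.45x1 + 0.45x3 + 0.01x4 ≥ 0.29   (phosphorus (P₂O₅))
  0.19x1 + 0.02x4 ≥ 0.14   (nitrogen)
  0.01x1 + 0.18x2 + 0.01x3 ≥ 0.32   (sulfur)
  0.49x2 + 0.01x4 ≥ 0.74   (potassium (K₂O))
  x1, x2, x3, x4 ≥ 0.
The minimum-cost mix takes nothing from triple superphosphate — only DAP, potassium sulfate, compost blend. The phosphorus (P₂O₅), nitrogen, sulfur requirements are met with equality.
So DAP = 0.6197 kg, potassium sulfate = 1.743 kg, compost blend = 1.113 kg.
Total cost: 0.47·0.6197 + 0.69·1.743 + 0.04·1.113 = 1.5384.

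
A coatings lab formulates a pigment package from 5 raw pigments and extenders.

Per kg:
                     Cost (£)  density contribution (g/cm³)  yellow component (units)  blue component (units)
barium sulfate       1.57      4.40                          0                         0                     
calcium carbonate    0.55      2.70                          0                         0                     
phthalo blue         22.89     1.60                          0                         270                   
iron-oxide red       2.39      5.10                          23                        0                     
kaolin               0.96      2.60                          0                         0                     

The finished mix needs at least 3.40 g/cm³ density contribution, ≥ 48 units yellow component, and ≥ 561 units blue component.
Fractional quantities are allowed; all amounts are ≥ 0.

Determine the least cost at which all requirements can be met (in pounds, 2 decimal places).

£52.55

Set it up as a linear program. Let x1 = kg of barium sulfate, x2 = kg of calcium carbonate, x3 = kg of phthalo blue, x4 = kg of iron-oxide red, x5 = kg of kaolin.
Minimize 1.57x1 + 0.55x2 + 22.89x3 + 2.39x4 + 0.96x5 s.t.:
  4.4x1 + 2.7x2 + 1.6x3 + 5.1x4 + 2.6x5 ≥ 3.4   (density contribution)
  23x4 ≥ 48   (yellow component)
  270x3 ≥ 561   (blue component)
  x1, x2, x3, x4, x5 ≥ 0.
At the optimum only phthalo blue, iron-oxide red are positive (barium sulfate, calcium carbonate, kaolin = 0). Binding constraints: yellow component and blue component.
So phthalo blue = 2.078 kg, iron-oxide red = 2.087 kg.
Cost = 22.89·2.078 + 2.39·2.087 = 52.5534.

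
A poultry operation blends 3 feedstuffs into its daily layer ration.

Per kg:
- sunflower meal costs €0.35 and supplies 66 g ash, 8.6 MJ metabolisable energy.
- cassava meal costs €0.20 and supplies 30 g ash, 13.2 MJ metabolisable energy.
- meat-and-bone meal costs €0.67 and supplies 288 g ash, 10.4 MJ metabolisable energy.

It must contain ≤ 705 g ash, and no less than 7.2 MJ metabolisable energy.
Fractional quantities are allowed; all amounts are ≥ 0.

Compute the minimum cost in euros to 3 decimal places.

Let x1 = kg of sunflower meal, x2 = kg of cassava meal, x3 = kg of meat-and-bone meal.
Minimise 0.35x1 + 0.2x2 + 0.67x3 subject to:
  66x1 + 30x2 + 288x3 ≤ 705   (ash)
  8.6x1 + 13.2x2 + 10.4x3 ≥ 7.2   (metabolisable energy)
  x1, x2, x3 ≥ 0.
At the optimum only cassava meal is positive (sunflower meal, meat-and-bone meal = 0). There the metabolisable energy constraint is tight.
That vertex is x2 = 0.5455.
Objective = 0.2·0.5455 = 0.10910.

€0.109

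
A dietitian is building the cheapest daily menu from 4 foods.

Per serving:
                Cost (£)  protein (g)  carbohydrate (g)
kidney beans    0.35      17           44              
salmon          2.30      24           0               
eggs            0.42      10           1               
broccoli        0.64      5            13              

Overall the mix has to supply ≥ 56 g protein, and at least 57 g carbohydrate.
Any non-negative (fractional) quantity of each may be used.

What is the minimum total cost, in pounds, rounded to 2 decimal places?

This is a linear program. Let x1 = servings of kidney beans, x2 = servings of salmon, x3 = servings of eggs, x4 = servings of broccoli.
Minimise 0.35x1 + 2.3x2 + 0.42x3 + 0.64x4 with:
  17x1 + 24x2 + 10x3 + 5x4 ≥ 56   (protein)
  44x1 + 1x3 + 13x4 ≥ 57   (carbohydrate)
  x1, x2, x3, x4 ≥ 0.
The cheapest feasible vertex uses only kidney beans; salmon, eggs, broccoli are not used. The protein requirement is met with equality.
Optimal quantities: kidney beans = 3.294 servings.
Objective = 0.35·3.294 = 1.1529.

£1.15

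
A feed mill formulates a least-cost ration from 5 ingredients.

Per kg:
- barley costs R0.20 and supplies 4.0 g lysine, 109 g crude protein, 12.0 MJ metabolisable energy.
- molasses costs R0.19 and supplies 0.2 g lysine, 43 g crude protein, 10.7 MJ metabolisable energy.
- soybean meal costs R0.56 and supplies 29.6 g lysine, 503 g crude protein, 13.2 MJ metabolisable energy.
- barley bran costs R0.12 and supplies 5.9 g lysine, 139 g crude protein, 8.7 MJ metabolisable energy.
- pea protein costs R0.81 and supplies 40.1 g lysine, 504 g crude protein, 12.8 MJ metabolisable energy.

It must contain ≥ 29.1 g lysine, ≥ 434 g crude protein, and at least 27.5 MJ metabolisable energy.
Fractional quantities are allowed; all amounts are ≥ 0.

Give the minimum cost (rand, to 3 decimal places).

R0.571

Set it up as a linear program. Let x1 = kg of barley, x2 = kg of molasses, x3 = kg of soybean meal, x4 = kg of barley bran, x5 = kg of pea protein.
Minimize 0.2x1 + 0.19x2 + 0.56x3 + 0.12x4 + 0.81x5 with:
  4x1 + 0.2x2 + 29.6x3 + 5.9x4 + 40.1x5 ≥ 29.1   (lysine)
  109x1 + 43x2 + 503x3 + 139x4 + 504x5 ≥ 434   (crude protein)
  12x1 + 10.7x2 + 13.2x3 + 8.7x4 + 12.8x5 ≥ 27.5   (metabolisable energy)
  x1, x2, x3, x4, x5 ≥ 0.
The minimum-cost mix takes nothing from barley, molasses, pea protein — only soybean meal, barley bran. The lysine and metabolisable energy requirements are met with equality.
So soybean meal = 0.5061 kg, barley bran = 2.393 kg.
Cost = 0.56·0.5061 + 0.12·2.393 = 0.57058.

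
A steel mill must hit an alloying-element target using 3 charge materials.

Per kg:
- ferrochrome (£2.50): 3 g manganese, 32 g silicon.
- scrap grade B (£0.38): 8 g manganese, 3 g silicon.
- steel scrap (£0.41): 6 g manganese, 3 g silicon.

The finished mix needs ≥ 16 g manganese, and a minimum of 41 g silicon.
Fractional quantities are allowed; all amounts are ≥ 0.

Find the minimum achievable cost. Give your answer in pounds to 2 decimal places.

Let x1 = kg of ferrochrome, x2 = kg of scrap grade B, x3 = kg of steel scrap.
min 2.5x1 + 0.38x2 + 0.41x3 subject to:
  3x1 + 8x2 + 6x3 ≥ 16   (manganese)
  32x1 + 3x2 + 3x3 ≥ 41   (silicon)
  x1, x2, x3 ≥ 0.
The cheapest feasible vertex uses only ferrochrome, scrap grade B; steel scrap is not used. There the manganese and silicon constraints are tight.
Optimal quantities: ferrochrome = 1.134 kg, scrap grade B = 1.575 kg.
Cost = 2.5·1.134 + 0.38·1.575 = 3.4335.

£3.43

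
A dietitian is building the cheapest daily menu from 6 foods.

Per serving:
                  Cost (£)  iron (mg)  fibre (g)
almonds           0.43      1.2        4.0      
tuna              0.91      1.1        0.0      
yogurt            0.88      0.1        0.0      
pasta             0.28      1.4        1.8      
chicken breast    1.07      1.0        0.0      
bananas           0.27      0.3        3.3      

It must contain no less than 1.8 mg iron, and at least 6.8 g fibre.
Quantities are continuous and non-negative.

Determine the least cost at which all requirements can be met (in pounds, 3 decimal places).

£0.683

Let x1 = servings of almonds, x2 = servings of tuna, x3 = servings of yogurt, x4 = servings of pasta, x5 = servings of chicken breast, x6 = servings of bananas.
Minimize 0.43x1 + 0.91x2 + 0.88x3 + 0.28x4 + 1.07x5 + 0.27x6 with:
  1.2x1 + 1.1x2 + 0.1x3 + 1.4x4 + 1x5 + 0.3x6 ≥ 1.8   (iron)
  4x1 + 1.8x4 + 3.3x6 ≥ 6.8   (fibre)
  x1, x2, x3, x4, x5, x6 ≥ 0.
The cheapest feasible vertex uses only pasta, bananas; almonds, tuna, yogurt, chicken breast are not used. Binding constraints: iron and fibre.
That vertex is x4 = 0.9559, x6 = 1.539.
Objective = 0.28·0.9559 + 0.27·1.539 = 0.68318.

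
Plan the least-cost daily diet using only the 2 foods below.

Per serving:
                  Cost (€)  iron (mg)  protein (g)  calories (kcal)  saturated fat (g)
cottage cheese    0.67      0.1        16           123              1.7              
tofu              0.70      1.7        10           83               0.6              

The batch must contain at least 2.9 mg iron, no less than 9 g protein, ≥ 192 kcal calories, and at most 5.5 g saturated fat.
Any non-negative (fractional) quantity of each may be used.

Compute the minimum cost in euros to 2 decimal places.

€1.46

Treat it as an LP. Let x1 = servings of cottage cheese, x2 = servings of tofu.
min 0.67x1 + 0.7x2 s.t.:
  0.1x1 + 1.7x2 ≥ 2.9   (iron)
  16x1 + 10x2 ≥ 9   (protein)
  123x1 + 83x2 ≥ 192   (calories)
  1.7x1 + 0.6x2 ≤ 5.5   (saturated fat)
  x1, x2 ≥ 0.
Both inputs are positive at the optimum. There the iron and calories constraints are tight.
Solving gives x1 = 0.4268, x2 = 1.681.
Total cost: 0.67·0.4268 + 0.7·1.681 = 1.4627.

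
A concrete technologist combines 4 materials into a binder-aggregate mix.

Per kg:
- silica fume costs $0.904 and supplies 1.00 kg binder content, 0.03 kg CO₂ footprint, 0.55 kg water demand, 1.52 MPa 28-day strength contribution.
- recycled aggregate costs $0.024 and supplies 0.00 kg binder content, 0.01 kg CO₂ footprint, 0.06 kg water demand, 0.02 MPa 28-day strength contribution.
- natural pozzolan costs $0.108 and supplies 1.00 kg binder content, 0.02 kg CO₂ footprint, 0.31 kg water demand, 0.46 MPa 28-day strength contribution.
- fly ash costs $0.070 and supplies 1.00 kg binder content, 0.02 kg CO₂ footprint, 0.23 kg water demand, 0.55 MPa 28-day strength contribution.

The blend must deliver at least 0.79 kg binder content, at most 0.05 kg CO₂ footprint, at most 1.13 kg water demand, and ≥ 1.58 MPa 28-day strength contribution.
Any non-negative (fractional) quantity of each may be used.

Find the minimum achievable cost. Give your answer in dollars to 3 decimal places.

$0.411

Treat it as an LP. Let x1 = kg of silica fume, x2 = kg of recycled aggregate, x3 = kg of natural pozzolan, x4 = kg of fly ash.
min 0.904x1 + 0.024x2 + 0.108x3 + 0.07x4 with:
  1x1 + 1x3 + 1x4 ≥ 0.79   (binder content)
  0.03x1 + 0.01x2 + 0.02x3 + 0.02x4 ≤ 0.05   (CO₂ footprint)
  0.55x1 + 0.06x2 + 0.31x3 + 0.23x4 ≤ 1.13   (water demand)
  1.52x1 + 0.02x2 + 0.46x3 + 0.55x4 ≥ 1.58   (28-day strength contribution)
  x1, x2, x3, x4 ≥ 0.
At the optimum only silica fume, fly ash are positive (recycled aggregate, natural pozzolan = 0). Binding constraints: CO₂ footprint and 28-day strength contribution.
That vertex is x1 = 0.295, x4 = 2.058.
Total cost: 0.904·0.295 + 0.07·2.058 = 0.41074.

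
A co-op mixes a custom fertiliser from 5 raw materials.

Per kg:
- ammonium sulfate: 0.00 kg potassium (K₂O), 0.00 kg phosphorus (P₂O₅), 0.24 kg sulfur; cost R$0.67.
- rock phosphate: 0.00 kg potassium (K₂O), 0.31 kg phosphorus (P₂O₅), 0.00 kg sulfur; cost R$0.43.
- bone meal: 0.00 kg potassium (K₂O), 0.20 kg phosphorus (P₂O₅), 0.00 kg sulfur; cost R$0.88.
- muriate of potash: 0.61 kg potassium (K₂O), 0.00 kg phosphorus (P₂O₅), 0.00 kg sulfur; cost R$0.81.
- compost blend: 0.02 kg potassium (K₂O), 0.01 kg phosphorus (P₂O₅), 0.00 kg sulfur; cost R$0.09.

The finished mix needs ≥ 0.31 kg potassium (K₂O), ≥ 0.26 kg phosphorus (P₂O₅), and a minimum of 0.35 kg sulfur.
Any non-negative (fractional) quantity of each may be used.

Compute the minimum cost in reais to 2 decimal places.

Let x1 = kg of ammonium sulfate, x2 = kg of rock phosphate, x3 = kg of bone meal, x4 = kg of muriate of potash, x5 = kg of compost blend.
Minimize 0.67x1 + 0.43x2 + 0.88x3 + 0.81x4 + 0.09x5 s.t.:
  0.61x4 + 0.02x5 ≥ 0.31   (potassium (K₂O))
  0.31x2 + 0.2x3 + 0.01x5 ≥ 0.26   (phosphorus (P₂O₅))
  0.24x1 ≥ 0.35   (sulfur)
  x1, x2, x3, x4, x5 ≥ 0.
The cheapest feasible vertex uses only ammonium sulfate, rock phosphate, muriate of potash; bone meal, compost blend are not used. There the potassium (K₂O), phosphorus (P₂O₅), sulfur constraints are tight.
Solving gives x1 = 1.458, x2 = 0.8387, x4 = 0.5082.
Total cost: 0.67·1.458 + 0.43·0.8387 + 0.81·0.5082 = 1.7491.

R$1.75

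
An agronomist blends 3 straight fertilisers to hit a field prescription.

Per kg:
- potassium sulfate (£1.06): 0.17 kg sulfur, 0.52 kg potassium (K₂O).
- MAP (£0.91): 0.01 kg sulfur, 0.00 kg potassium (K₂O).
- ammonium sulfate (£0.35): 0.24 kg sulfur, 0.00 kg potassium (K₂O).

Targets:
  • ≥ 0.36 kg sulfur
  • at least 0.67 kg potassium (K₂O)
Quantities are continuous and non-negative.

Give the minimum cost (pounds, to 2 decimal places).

Set it up as a linear program. Let x1 = kg of potassium sulfate, x2 = kg of MAP, x3 = kg of ammonium sulfate.
Minimize 1.06x1 + 0.91x2 + 0.35x3 subject to:
  0.17x1 + 0.01x2 + 0.24x3 ≥ 0.36   (sulfur)
  0.52x1 ≥ 0.67   (potassium (K₂O))
  x1, x2, x3 ≥ 0.
The minimum-cost mix takes nothing from MAP — only potassium sulfate, ammonium sulfate. There the sulfur and potassium (K₂O) constraints are tight.
Solving gives x1 = 1.288, x3 = 0.5873.
Cost = 1.06·1.288 + 0.35·0.5873 = 1.5708.

£1.57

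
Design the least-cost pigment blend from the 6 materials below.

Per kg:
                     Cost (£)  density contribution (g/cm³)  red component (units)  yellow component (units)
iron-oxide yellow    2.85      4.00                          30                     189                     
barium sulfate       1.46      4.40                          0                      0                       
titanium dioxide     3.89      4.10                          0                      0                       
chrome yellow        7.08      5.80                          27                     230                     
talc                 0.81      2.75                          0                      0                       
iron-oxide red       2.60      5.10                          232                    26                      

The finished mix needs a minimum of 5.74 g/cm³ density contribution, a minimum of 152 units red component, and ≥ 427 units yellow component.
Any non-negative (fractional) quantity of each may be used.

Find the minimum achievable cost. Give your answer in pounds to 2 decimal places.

£7.25

Let x1 = kg of iron-oxide yellow, x2 = kg of barium sulfate, x3 = kg of titanium dioxide, x4 = kg of chrome yellow, x5 = kg of talc, x6 = kg of iron-oxide red.
min 2.85x1 + 1.46x2 + 3.89x3 + 7.08x4 + 0.81x5 + 2.6x6 with:
  4x1 + 4.4x2 + 4.1x3 + 5.8x4 + 2.75x5 + 5.1x6 ≥ 5.74   (density contribution)
  30x1 + 27x4 + 232x6 ≥ 152   (red component)
  189x1 + 230x4 + 26x6 ≥ 427   (yellow component)
  x1, x2, x3, x4, x5, x6 ≥ 0.
At the optimum only iron-oxide yellow, iron-oxide red are positive (barium sulfate, titanium dioxide, chrome yellow, talc = 0). There the red component and yellow component constraints are tight.
So iron-oxide yellow = 2.208 kg, iron-oxide red = 0.3696 kg.
Objective = 2.85·2.208 + 2.6·0.3696 = 7.2538.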